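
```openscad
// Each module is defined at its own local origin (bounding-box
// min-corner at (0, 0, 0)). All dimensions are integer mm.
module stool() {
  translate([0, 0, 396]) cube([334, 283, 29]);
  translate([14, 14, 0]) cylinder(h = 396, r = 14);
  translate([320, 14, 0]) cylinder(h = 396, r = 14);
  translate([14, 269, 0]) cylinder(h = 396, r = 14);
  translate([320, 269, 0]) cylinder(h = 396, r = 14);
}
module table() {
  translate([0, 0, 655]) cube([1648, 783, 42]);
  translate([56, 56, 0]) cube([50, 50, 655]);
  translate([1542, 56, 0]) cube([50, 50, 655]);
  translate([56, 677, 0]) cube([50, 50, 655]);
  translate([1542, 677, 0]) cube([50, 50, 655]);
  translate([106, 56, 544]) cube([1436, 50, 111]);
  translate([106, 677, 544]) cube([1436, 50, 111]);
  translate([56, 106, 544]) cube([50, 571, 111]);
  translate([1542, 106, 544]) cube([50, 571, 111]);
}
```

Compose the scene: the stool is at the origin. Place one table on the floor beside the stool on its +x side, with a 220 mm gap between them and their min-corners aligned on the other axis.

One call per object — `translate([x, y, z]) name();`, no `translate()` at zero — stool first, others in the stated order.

stool();
translate([554, 0, 0]) table();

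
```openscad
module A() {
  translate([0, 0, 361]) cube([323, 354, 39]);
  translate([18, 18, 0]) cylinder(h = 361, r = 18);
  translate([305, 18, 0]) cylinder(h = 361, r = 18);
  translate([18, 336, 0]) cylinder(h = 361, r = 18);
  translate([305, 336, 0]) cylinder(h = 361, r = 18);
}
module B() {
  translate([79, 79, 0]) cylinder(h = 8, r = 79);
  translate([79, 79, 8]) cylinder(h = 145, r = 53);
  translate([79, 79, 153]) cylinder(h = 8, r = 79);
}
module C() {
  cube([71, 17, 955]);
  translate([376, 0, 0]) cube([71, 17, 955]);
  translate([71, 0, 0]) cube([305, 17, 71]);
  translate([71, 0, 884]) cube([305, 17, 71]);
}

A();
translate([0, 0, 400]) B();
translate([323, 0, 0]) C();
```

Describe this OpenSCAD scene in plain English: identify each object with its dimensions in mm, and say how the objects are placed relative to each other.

A is a simple wooden stool: a rectangular seat 323 mm (x) by 354 mm (y), 39 mm thick, top face at z = 400 mm, on four round legs, each 36 mm in diameter. The legs rest on z = 0, each leg's axis is inset half a diameter from the nearest pair of seat edges (so the leg's bounding box is flush with the corner).

B is a spool: two coaxial disc flanges of radius 79 mm and thickness 8 mm, joined by a core cylinder of radius 53 mm and height 145 mm. The lower flange rests on z = 0 and the three cylinders share a vertical axis.

C is a picture frame with a 305×813 mm rectangular opening (x by z) and a uniform 71 mm border on every side. Frame depth is 17 mm along y. It is built from two vertical stiles running the full outside height and two horizontal rails spanning the gap between the stiles.

The spool is on top of the stool. The picture frame is against the stool's +x side, with their −y faces flush.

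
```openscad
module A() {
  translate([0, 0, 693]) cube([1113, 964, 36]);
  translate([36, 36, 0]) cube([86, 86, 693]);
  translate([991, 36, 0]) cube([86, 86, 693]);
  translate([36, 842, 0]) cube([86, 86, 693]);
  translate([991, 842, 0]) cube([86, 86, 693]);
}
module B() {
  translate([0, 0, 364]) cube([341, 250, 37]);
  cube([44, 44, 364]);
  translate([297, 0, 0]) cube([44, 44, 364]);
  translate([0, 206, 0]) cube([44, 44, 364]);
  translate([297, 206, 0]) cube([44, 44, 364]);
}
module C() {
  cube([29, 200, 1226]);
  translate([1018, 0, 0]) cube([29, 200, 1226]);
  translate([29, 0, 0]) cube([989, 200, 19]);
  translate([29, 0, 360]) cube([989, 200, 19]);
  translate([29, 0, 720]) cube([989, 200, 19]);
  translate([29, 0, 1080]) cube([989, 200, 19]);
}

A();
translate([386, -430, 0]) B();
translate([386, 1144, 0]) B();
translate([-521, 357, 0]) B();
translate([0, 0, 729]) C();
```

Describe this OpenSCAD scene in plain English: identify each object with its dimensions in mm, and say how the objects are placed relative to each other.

A is a table with a 1113×964 mm rectangular top, 36 mm thick, top surface at z = 729 mm, supported by four 86×86 mm square legs, each inset 36 mm from the nearest pair of top edges, running from the floor.

B is a simple wooden stool: a rectangular seat 341 mm (x) by 250 mm (y), 37 mm thick, top face at z = 401 mm, on four square legs, each 44×44 mm in cross-section. The legs rest on z = 0, each flush with a corner of the seat.

C is a bookshelf 1047 mm wide overall, 200 mm deep and 1226 mm tall. The two sides are 29 mm thick vertical panels. 4 horizontal shelves of 19 mm thickness span between the inner faces of the sides; the lowest shelf sits on the floor and shelves are stacked with a clear vertical gap of 341 mm between each pair.

Three stools sit around the table at the −y, +y, −x sides. The bookshelf is on top of the table.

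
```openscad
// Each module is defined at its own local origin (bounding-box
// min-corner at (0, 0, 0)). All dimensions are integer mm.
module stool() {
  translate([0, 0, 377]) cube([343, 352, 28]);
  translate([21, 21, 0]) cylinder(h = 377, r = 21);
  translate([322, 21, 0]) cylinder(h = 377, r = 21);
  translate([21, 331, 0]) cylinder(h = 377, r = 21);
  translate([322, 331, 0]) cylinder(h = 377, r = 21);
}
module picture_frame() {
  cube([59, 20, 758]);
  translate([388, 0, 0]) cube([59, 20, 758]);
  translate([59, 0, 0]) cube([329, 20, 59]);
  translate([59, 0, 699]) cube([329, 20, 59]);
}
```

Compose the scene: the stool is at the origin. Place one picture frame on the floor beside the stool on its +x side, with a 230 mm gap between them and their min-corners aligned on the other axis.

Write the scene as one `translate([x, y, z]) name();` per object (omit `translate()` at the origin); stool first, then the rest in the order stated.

stool();
translate([573, 0, 0]) picture_frame();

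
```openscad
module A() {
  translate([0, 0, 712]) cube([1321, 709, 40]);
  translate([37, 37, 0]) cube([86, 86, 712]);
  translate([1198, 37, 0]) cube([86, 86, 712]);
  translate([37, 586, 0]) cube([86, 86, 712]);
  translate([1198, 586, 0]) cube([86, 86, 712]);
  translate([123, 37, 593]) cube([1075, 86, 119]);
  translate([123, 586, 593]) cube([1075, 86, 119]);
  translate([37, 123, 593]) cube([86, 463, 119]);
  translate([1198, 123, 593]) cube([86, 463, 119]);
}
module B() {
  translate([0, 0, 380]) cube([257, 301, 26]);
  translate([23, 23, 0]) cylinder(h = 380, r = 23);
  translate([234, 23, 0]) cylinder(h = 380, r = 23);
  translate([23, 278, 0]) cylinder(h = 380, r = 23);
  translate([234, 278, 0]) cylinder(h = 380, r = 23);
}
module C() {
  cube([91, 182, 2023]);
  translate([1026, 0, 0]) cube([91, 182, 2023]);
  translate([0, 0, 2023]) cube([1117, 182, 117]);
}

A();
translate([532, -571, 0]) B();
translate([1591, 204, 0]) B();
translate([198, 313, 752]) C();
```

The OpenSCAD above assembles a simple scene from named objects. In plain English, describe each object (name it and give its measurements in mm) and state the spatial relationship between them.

A is a rectangular dining table. The top is 1321×709×40 mm with its upper surface at z = 752 mm. It stands on four 86×86 mm square legs, each inset 37 mm from the nearest pair of top edges, running from the floor to the underside of the top. Four apron rails, 86 mm thick and 119 mm tall, run between adjacent legs with their top edges flush with the underside of the top and their outer faces flush with the legs' outer faces.

B is a four-legged stool. The seat is a 257×301×26 mm slab whose top surface is at z = 406 mm; four round legs, each 46 mm in diameter, run from the floor (z = 0) to the underside of the seat, each leg's axis is inset half a diameter from the nearest pair of seat edges (so the leg's bounding box is flush with the corner).

C is a rectangular door frame: two vertical jambs of 91×182 mm section, 2023 mm tall, with a clear opening 935 mm wide between their inner faces. A header 117 mm tall and 182 mm deep lies on top of the jambs and spans the full outside width.

Two stools sit around the table at the −y, +x sides. The door frame is on top of the table.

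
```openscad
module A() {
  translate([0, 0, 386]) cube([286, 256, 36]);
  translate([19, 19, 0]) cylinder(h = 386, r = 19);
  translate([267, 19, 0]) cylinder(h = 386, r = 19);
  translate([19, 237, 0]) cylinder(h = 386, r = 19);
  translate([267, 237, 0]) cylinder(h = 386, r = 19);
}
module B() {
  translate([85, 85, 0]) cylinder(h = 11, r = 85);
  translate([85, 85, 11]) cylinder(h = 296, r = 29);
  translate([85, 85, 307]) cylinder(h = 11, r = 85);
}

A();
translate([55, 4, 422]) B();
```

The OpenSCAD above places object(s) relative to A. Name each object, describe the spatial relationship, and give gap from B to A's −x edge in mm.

A is a stool. B is a spool. The spool is on top of the stool. The gap from the spool to the stool's −x edge is 55 mm.

The spool's min-x is at 55; the stool's min-x is 0; gap = 55 mm.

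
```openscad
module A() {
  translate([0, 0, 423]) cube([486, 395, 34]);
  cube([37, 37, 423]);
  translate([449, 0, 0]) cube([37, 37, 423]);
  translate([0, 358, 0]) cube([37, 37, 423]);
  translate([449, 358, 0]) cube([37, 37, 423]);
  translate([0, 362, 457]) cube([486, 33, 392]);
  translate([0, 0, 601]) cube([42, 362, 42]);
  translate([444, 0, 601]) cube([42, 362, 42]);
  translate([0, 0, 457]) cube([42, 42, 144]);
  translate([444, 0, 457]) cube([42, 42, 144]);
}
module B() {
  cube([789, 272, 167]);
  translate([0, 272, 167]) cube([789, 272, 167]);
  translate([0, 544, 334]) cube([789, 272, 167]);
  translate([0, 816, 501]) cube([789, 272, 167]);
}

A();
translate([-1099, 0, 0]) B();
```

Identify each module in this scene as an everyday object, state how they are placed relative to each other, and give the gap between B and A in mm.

The staircase's nearest face is 310 mm from the chair's −x face.

A is a chair. B is a staircase. The staircase is on the floor beside the chair on its −x side. The gap between the staircase and the chair is 310 mm.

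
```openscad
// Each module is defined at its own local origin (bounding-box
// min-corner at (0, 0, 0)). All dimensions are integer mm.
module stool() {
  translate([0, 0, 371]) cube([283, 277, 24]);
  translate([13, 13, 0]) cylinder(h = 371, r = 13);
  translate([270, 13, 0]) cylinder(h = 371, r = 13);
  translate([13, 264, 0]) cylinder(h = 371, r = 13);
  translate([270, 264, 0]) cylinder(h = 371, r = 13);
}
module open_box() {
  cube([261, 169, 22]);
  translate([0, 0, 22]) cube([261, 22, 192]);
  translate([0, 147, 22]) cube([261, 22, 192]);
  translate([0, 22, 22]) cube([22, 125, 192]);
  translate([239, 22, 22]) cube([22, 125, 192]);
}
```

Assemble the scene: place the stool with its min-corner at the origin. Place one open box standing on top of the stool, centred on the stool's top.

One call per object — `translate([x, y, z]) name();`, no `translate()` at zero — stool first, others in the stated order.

stool();
translate([11, 54, 395]) open_box();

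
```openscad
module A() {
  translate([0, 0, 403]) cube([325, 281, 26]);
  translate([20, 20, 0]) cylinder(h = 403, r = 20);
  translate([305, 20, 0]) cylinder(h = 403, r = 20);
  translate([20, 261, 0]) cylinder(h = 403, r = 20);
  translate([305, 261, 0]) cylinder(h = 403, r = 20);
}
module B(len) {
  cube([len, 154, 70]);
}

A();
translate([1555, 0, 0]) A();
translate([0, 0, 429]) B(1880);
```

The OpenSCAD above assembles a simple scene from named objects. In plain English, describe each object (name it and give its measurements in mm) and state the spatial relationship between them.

A is a four-legged stool. The seat is 325×281 mm, 26 mm thick, top at z = 429 mm. It stands on four round legs, each 40 mm in diameter, from z = 0 to the seat underside, each leg's axis is inset half a diameter from the nearest pair of seat edges (so the leg's bounding box is flush with the corner).

B is a rectangular beam 1880 mm long (x), 154 mm deep (y), 70 mm thick (z).

The beam spans the tops of two stools placed 1230 mm apart, resting at z = 429 mm.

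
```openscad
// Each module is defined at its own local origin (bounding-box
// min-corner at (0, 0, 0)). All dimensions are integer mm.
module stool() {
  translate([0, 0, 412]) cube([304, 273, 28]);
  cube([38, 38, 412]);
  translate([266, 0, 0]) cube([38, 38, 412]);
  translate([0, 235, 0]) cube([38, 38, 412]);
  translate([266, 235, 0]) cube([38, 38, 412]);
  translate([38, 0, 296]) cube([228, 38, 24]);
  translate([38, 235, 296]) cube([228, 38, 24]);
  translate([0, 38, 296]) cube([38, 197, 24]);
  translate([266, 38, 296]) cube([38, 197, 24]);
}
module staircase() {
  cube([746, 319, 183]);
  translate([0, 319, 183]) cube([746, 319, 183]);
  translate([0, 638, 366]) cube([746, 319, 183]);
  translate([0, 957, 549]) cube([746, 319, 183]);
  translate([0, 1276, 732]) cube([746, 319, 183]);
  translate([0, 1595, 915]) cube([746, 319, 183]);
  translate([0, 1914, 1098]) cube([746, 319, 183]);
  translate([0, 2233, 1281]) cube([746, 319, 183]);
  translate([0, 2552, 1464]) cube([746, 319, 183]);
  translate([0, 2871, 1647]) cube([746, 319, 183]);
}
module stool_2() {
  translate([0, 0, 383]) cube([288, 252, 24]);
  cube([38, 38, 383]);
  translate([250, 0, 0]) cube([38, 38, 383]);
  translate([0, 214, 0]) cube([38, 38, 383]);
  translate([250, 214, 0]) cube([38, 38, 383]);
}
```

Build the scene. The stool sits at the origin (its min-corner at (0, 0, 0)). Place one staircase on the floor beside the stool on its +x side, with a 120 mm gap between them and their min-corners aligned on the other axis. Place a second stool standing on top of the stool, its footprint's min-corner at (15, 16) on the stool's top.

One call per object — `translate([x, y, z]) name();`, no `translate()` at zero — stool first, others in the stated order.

stool();
translate([424, 0, 0]) staircase();
translate([15, 16, 440]) stool_2();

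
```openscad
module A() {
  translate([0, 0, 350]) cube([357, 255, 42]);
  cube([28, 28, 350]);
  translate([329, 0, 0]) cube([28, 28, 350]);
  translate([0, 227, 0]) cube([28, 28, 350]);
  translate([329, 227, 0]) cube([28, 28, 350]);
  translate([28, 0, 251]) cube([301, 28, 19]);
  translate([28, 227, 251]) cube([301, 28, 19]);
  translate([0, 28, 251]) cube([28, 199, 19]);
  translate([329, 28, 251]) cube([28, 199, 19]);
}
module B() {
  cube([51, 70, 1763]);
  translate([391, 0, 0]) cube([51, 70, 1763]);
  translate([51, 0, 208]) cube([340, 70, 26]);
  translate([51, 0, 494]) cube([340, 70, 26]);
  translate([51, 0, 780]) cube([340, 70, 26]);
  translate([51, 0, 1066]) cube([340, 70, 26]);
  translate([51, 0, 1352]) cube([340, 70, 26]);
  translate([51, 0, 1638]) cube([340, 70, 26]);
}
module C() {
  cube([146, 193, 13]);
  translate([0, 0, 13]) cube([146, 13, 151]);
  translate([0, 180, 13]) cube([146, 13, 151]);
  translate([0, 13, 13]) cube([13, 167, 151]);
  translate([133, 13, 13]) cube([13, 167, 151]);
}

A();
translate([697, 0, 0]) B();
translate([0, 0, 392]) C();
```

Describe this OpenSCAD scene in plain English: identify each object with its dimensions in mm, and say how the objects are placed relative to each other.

A is a four-legged stool. The seat is 357×255 mm, 42 mm thick, top at z = 392 mm. It stands on four square legs, each 28×28 mm in cross-section, from z = 0 to the seat underside, each flush with a corner of the seat. Four stretchers, 28 mm wide and 19 mm tall, connect adjacent legs with their undersides at z = 251 mm, each running between the inner faces of the legs it joins and aligned with the legs' outer faces on the other axis.

B is a wooden ladder with two side rails of 51×70 mm section and 1763 mm height, set 442 mm apart overall. Between them run 6 rectangular rungs (70 mm deep, 26 mm thick), front faces flush with the rails' −y face. The bottom of the first rung is 208 mm above the floor and each subsequent rung is 286 mm higher than the one below.

C is an open storage box with external size 146×193×164 mm and wall thickness 13 mm (the base is also 13 mm thick). The base covers the whole footprint; the four walls stand on the base, with the y-facing walls full-width and the x-facing walls fitting between their inner faces.

The ladder is on the floor beside the stool on its +x side. The open box is on top of the stool.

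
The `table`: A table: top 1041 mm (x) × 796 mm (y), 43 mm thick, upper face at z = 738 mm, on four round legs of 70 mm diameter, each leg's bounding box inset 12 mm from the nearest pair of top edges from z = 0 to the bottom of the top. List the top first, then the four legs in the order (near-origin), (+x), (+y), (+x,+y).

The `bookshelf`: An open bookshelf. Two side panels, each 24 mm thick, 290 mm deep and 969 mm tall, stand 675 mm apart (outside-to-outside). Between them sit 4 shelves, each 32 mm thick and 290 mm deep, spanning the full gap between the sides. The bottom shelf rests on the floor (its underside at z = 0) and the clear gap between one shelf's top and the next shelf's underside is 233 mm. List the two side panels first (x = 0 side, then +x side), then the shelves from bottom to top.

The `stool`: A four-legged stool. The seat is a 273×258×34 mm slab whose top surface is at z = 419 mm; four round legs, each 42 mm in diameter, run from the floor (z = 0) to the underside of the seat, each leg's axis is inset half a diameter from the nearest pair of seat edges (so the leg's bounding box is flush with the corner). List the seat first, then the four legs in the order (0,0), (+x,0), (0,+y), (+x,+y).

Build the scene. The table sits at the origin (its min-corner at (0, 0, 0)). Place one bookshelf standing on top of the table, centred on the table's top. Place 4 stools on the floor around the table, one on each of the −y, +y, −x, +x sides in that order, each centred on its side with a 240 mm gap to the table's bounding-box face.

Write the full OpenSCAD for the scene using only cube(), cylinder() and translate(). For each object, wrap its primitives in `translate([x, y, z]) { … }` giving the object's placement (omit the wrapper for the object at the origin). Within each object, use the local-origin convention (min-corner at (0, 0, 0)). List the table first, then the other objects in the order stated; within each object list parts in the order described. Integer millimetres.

translate([0, 0, 695]) cube([1041, 796, 43]);
translate([47, 47, 0]) cylinder(h = 695, r = 35);
translate([994, 47, 0]) cylinder(h = 695, r = 35);
translate([47, 749, 0]) cylinder(h = 695, r = 35);
translate([994, 749, 0]) cylinder(h = 695, r = 35);
translate([183, 253, 738]) {
  cube([24, 290, 969]);
  translate([651, 0, 0]) cube([24, 290, 969]);
  translate([24, 0, 0]) cube([627, 290, 32]);
  translate([24, 0, 265]) cube([627, 290, 32]);
  translate([24, 0, 530]) cube([627, 290, 32]);
  translate([24, 0, 795]) cube([627, 290, 32]);
}
translate([384, -498, 0]) {
  translate([0, 0, 385]) cube([273, 258, 34]);
  translate([21, 21, 0]) cylinder(h = 385, r = 21);
  translate([252, 21, 0]) cylinder(h = 385, r = 21);
  translate([21, 237, 0]) cylinder(h = 385, r = 21);
  translate([252, 237, 0]) cylinder(h = 385, r = 21);
}
translate([384, 1036, 0]) {
  translate([0, 0, 385]) cube([273, 258, 34]);
  translate([21, 21, 0]) cylinder(h = 385, r = 21);
  translate([252, 21, 0]) cylinder(h = 385, r = 21);
  translate([21, 237, 0]) cylinder(h = 385, r = 21);
  translate([252, 237, 0]) cylinder(h = 385, r = 21);
}
translate([-513, 269, 0]) {
  translate([0, 0, 385]) cube([273, 258, 34]);
  translate([21, 21, 0]) cylinder(h = 385, r = 21);
  translate([252, 21, 0]) cylinder(h = 385, r = 21);
  translate([21, 237, 0]) cylinder(h = 385, r = 21);
  translate([252, 237, 0]) cylinder(h = 385, r = 21);
}
translate([1281, 269, 0]) {
  translate([0, 0, 385]) cube([273, 258, 34]);
  translate([21, 21, 0]) cylinder(h = 385, r = 21);
  translate([252, 21, 0]) cylinder(h = 385, r = 21);
  translate([21, 237, 0]) cylinder(h = 385, r = 21);
  translate([252, 237, 0]) cylinder(h = 385, r = 21);
}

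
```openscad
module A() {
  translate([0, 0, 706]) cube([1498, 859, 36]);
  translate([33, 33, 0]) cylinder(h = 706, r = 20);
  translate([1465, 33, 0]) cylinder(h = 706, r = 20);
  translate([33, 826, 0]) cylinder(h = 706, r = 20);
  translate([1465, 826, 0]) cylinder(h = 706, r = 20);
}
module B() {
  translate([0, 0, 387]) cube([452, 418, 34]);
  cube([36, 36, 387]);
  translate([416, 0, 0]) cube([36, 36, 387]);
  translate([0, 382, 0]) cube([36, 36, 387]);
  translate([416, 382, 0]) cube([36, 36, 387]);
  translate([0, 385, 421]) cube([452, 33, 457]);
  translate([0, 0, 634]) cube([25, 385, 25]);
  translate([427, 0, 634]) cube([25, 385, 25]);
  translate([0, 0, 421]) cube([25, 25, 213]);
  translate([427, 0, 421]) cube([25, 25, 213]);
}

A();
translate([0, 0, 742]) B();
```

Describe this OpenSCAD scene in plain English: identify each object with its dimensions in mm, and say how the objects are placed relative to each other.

A is a table with a 1498×859 mm rectangular top, 36 mm thick, top surface at z = 742 mm, supported by four round legs of 40 mm diameter, each leg's bounding box inset 13 mm from the nearest pair of top edges, running from the floor.

B is a chair: 452×418 mm seat, 34 mm thick, top at z = 421 mm, on four 36 mm square corner legs flush with the seat edges. A 33 mm thick backrest slab spans the full seat width, extending 457 mm above the seat top, its back face flush with the seat's +y edge. Two armrests of 25×25 mm section run along each side from the seat's front edge to the front of the backrest, top faces 238 mm above the seat top and outer faces flush with the seat's x-edges; a 25×25 mm post under the front of each armrest stands on the seat at the front corner.

The chair is on top of the table.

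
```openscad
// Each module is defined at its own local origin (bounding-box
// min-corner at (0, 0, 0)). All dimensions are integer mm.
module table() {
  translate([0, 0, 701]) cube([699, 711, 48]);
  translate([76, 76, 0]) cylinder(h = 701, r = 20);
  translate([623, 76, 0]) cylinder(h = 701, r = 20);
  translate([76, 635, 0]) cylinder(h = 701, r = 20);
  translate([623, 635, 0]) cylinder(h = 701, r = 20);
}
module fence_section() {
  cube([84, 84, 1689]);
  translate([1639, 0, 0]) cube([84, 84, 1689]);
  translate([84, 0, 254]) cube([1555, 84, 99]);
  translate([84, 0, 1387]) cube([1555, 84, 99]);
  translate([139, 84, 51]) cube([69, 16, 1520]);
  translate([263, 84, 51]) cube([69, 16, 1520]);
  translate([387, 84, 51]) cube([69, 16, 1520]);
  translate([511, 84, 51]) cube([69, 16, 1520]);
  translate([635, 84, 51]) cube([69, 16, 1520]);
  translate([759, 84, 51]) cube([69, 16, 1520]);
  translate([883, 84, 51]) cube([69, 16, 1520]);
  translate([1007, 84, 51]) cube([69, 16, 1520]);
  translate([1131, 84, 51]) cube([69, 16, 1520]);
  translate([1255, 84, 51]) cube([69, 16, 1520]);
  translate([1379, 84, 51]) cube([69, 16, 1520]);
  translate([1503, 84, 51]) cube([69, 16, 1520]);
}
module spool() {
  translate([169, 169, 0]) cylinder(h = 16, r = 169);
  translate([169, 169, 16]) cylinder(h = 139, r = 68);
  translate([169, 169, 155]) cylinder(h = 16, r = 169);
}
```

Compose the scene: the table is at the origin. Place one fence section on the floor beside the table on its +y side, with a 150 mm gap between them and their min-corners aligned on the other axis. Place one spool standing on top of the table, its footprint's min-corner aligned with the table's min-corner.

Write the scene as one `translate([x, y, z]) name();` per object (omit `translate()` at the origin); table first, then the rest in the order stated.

table();
translate([0, 861, 0]) fence_section();
translate([0, 0, 749]) spool();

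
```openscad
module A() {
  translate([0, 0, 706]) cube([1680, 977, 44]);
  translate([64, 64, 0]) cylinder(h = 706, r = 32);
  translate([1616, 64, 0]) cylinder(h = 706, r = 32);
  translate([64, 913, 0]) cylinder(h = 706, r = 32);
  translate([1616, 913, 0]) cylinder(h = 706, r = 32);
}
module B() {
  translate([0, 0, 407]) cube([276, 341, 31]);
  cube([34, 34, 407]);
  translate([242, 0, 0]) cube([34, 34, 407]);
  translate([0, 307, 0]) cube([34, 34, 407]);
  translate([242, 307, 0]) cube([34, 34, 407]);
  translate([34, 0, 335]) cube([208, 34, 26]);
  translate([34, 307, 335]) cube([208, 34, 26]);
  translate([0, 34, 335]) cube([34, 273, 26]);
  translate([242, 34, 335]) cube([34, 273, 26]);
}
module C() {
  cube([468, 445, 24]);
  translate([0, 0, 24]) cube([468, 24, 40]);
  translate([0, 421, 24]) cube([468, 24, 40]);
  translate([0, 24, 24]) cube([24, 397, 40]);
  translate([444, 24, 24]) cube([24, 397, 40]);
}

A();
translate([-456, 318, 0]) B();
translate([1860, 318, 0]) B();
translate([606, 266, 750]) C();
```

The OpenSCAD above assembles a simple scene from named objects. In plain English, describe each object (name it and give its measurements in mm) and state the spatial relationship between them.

A is a table with a 1680×977 mm rectangular top, 44 mm thick, top surface at z = 750 mm, supported by four round legs of 64 mm diameter, each leg's bounding box inset 32 mm from the nearest pair of top edges, running from the floor.

B is a four-legged stool. The seat is 276×341 mm, 31 mm thick, top at z = 438 mm. It stands on four square legs, each 34×34 mm in cross-section, from z = 0 to the seat underside, each flush with a corner of the seat. Four stretchers, 34 mm wide and 26 mm tall, connect adjacent legs with their undersides at z = 335 mm, each running between the inner faces of the legs it joins and aligned with the legs' outer faces on the other axis.

C is an open-topped rectangular box: outside dimensions 468×445×64 mm, with a uniform wall and base thickness of 24 mm. The base is a full 468×445 slab on the floor; four walls sit on top of the base. The front and back walls (the −y and +y sides) span the full width; the two side walls fit between them.

Two stools sit around the table at the −x, +x sides. The open box is on top of the table, centred.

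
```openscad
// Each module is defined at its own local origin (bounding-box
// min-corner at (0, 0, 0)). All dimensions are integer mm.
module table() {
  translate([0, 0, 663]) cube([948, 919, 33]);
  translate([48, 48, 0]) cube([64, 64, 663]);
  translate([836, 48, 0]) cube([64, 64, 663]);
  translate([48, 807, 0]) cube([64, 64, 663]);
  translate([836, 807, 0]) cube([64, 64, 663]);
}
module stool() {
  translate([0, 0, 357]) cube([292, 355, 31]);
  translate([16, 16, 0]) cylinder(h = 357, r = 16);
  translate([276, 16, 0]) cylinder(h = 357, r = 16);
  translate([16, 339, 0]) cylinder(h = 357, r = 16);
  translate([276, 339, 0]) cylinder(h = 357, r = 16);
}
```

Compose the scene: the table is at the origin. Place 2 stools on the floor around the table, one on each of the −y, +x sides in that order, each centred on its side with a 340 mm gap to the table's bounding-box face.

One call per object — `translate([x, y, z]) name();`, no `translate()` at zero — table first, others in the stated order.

table();
translate([328, -695, 0]) stool();
translate([1288, 282, 0]) stool();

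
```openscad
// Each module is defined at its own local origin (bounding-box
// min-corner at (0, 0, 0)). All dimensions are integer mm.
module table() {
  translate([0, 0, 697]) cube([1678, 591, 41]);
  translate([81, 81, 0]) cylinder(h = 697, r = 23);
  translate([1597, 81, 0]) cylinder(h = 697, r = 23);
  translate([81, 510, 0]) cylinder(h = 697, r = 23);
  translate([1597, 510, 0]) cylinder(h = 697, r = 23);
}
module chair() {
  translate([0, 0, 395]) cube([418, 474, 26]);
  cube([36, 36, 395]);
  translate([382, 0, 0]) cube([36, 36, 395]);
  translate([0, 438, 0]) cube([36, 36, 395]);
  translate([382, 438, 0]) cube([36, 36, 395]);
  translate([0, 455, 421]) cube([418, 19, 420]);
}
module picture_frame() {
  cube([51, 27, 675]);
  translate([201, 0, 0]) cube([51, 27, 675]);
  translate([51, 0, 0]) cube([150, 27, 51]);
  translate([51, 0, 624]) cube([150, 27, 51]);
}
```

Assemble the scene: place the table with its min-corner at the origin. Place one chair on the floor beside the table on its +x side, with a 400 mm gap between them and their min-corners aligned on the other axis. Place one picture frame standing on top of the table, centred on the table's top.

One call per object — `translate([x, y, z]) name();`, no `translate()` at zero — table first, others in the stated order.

table();
translate([2078, 0, 0]) chair();
translate([713, 282, 738]) picture_frame();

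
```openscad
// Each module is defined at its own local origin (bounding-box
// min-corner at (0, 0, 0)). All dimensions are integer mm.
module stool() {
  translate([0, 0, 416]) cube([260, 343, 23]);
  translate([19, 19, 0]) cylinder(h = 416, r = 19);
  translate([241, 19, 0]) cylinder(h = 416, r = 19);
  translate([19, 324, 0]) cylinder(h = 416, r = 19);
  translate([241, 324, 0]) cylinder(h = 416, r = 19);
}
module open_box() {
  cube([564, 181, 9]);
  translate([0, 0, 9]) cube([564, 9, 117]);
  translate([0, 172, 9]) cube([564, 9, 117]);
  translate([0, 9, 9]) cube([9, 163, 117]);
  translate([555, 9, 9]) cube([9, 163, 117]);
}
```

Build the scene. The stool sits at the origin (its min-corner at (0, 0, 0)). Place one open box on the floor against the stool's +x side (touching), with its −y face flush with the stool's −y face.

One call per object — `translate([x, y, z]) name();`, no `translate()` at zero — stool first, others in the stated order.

stool();
translate([260, 0, 0]) open_box();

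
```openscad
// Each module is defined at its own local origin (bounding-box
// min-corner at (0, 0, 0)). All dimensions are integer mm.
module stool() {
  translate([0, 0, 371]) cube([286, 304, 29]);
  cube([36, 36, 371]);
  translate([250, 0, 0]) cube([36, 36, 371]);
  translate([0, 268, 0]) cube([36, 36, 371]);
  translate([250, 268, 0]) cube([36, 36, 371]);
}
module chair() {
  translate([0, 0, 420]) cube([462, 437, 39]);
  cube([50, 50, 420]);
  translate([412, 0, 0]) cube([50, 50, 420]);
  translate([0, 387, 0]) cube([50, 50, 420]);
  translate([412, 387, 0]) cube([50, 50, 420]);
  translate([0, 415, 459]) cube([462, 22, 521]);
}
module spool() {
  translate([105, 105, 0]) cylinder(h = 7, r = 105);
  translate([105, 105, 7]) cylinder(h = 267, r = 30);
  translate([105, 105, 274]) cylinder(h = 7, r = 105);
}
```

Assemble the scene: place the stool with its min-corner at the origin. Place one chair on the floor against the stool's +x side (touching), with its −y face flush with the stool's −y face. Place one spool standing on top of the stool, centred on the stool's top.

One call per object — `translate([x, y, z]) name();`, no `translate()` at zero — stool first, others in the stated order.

stool();
translate([286, 0, 0]) chair();
translate([38, 47, 400]) spool();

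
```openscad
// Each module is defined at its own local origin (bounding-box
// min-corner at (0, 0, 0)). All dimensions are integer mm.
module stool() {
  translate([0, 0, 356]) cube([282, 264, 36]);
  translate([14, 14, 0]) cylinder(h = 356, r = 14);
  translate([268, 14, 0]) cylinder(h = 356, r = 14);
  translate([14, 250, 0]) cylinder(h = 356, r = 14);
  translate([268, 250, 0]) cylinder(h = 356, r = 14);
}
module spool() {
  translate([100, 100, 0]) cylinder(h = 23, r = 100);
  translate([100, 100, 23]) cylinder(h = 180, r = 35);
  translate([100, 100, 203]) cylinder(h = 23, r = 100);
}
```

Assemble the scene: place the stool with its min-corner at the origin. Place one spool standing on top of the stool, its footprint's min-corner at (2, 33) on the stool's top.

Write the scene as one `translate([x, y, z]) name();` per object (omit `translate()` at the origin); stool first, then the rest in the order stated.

stool();
translate([2, 33, 392]) spool();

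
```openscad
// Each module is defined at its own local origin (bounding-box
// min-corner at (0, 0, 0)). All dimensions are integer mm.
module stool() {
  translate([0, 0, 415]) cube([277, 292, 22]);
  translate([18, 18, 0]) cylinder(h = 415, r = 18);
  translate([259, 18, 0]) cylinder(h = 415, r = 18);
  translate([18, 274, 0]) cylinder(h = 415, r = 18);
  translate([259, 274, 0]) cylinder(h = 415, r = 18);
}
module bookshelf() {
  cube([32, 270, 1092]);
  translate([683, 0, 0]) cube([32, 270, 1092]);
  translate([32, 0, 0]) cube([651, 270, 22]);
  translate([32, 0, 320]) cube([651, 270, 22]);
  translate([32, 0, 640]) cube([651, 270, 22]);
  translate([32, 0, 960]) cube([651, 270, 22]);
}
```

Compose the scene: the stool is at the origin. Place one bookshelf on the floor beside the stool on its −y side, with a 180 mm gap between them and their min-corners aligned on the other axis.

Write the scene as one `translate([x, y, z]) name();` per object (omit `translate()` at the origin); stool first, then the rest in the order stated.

stool();
translate([0, -450, 0]) bookshelf();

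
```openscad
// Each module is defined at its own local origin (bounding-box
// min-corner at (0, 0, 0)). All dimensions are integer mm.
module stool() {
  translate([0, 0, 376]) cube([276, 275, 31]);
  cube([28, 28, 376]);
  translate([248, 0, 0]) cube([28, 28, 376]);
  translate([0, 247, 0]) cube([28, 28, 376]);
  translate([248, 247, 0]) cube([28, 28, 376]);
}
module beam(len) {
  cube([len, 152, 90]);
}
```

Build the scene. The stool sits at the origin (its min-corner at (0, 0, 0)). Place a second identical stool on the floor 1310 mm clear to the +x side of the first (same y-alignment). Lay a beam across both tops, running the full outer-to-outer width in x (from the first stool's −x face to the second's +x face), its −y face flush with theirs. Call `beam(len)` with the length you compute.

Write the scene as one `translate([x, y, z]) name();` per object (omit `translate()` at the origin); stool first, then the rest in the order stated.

stool();
translate([1586, 0, 0]) stool();
translate([0, 0, 407]) beam(1862);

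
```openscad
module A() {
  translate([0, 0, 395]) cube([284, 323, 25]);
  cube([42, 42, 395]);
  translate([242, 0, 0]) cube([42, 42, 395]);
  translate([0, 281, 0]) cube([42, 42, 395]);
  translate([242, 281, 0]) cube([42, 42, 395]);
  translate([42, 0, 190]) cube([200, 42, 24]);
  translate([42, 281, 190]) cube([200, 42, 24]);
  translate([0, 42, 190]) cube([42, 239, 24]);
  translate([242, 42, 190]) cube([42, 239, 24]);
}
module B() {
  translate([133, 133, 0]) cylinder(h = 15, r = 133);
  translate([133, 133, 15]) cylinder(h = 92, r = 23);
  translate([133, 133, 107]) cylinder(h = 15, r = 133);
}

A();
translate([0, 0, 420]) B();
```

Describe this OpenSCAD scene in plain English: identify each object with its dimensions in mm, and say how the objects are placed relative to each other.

A is a four-legged stool. The seat is 284×323 mm, 25 mm thick, top at z = 420 mm. It stands on four square legs, each 42×42 mm in cross-section, from z = 0 to the seat underside, each flush with a corner of the seat. Four stretchers, 42 mm wide and 24 mm tall, connect adjacent legs with their undersides at z = 190 mm, each running between the inner faces of the legs it joins and aligned with the legs' outer faces on the other axis.

B is a spool: two coaxial disc flanges of radius 133 mm and thickness 15 mm, joined by a core cylinder of radius 23 mm and height 92 mm. The lower flange rests on z = 0 and the three cylinders share a vertical axis.

The spool is on top of the stool.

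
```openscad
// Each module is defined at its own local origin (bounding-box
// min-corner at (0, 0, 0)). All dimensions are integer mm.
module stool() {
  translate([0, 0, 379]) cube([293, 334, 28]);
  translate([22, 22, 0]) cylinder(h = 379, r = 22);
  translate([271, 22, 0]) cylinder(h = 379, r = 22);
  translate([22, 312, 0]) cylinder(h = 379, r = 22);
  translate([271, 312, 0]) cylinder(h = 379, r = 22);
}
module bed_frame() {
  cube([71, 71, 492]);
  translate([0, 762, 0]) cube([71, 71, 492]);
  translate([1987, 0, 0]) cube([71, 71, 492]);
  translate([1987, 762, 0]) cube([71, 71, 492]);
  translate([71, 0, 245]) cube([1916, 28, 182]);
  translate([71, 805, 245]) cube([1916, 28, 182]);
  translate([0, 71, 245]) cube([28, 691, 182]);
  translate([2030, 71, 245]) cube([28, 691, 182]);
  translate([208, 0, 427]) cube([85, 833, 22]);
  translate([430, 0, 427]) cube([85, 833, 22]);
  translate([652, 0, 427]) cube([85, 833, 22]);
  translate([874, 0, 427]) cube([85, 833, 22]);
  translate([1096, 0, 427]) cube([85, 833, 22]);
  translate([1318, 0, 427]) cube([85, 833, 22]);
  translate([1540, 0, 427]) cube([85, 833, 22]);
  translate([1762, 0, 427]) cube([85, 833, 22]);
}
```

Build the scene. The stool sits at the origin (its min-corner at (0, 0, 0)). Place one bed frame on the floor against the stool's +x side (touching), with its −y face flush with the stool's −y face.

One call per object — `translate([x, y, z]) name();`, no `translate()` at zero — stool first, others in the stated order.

stool();
translate([293, 0, 0]) bed_frame();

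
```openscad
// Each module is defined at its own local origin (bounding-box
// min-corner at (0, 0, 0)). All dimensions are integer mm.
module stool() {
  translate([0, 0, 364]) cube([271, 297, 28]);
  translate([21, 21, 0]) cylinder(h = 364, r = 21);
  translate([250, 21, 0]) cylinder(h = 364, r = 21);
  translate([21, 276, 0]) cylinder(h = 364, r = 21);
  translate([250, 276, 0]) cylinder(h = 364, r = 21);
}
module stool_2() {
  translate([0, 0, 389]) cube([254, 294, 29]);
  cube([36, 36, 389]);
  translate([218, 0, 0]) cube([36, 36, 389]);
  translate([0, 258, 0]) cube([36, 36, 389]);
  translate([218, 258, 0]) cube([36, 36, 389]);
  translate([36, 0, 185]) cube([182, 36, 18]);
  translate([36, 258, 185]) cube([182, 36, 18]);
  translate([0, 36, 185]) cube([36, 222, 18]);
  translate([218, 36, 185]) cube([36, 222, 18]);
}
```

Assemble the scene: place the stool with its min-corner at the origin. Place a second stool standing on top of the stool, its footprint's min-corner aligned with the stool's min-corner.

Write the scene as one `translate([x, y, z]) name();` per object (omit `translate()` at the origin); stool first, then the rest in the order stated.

stool();
translate([0, 0, 392]) stool_2();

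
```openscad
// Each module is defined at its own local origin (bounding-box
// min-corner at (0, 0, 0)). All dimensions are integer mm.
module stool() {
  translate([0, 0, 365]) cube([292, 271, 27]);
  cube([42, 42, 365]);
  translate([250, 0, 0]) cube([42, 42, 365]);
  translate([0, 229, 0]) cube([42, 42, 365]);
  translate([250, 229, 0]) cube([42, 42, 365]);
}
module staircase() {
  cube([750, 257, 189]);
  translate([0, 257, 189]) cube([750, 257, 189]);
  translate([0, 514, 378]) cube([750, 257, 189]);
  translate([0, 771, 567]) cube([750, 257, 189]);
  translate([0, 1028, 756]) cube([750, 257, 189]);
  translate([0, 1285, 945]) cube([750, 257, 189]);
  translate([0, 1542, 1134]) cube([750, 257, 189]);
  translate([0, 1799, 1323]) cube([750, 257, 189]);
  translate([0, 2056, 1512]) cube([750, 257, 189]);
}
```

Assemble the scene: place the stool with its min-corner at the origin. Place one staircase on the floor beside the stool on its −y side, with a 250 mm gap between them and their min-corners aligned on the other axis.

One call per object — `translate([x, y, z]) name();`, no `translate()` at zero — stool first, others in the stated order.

stool();
translate([0, -2563, 0]) staircase();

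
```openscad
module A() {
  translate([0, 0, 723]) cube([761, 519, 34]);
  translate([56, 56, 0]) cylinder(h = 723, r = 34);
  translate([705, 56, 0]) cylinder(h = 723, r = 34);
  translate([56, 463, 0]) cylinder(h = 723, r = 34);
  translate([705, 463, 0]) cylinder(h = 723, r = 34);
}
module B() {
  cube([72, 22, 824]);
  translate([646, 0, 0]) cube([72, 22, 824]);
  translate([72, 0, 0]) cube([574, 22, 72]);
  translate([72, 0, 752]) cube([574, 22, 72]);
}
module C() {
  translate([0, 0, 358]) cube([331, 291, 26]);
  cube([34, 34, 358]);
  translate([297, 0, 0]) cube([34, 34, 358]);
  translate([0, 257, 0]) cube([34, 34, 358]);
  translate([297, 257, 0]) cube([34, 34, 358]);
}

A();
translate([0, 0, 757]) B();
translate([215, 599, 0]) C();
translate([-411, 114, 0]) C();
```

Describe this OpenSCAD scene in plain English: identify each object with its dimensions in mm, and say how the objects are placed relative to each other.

A is a rectangular dining table. The top is 761×519×34 mm with its upper surface at z = 757 mm. It stands on four round legs of 68 mm diameter, each leg's bounding box inset 22 mm from the nearest pair of top edges, running from the floor to the underside of the top.

B is a rectangular picture frame lying in the x–z plane (depth along y). The opening is 574 mm wide (x) by 680 mm tall (z), surrounded by a border 72 mm wide on all four sides. The frame is 22 mm deep and is made of two full-height vertical stiles with two horizontal rails fitted between them.

C is a four-legged stool. The seat is 331×291 mm, 26 mm thick, top at z = 384 mm. It stands on four square legs, each 34×34 mm in cross-section, from z = 0 to the seat underside, each flush with a corner of the seat.

The picture frame is on top of the table. Two stools sit around the table at the +y, −x sides.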